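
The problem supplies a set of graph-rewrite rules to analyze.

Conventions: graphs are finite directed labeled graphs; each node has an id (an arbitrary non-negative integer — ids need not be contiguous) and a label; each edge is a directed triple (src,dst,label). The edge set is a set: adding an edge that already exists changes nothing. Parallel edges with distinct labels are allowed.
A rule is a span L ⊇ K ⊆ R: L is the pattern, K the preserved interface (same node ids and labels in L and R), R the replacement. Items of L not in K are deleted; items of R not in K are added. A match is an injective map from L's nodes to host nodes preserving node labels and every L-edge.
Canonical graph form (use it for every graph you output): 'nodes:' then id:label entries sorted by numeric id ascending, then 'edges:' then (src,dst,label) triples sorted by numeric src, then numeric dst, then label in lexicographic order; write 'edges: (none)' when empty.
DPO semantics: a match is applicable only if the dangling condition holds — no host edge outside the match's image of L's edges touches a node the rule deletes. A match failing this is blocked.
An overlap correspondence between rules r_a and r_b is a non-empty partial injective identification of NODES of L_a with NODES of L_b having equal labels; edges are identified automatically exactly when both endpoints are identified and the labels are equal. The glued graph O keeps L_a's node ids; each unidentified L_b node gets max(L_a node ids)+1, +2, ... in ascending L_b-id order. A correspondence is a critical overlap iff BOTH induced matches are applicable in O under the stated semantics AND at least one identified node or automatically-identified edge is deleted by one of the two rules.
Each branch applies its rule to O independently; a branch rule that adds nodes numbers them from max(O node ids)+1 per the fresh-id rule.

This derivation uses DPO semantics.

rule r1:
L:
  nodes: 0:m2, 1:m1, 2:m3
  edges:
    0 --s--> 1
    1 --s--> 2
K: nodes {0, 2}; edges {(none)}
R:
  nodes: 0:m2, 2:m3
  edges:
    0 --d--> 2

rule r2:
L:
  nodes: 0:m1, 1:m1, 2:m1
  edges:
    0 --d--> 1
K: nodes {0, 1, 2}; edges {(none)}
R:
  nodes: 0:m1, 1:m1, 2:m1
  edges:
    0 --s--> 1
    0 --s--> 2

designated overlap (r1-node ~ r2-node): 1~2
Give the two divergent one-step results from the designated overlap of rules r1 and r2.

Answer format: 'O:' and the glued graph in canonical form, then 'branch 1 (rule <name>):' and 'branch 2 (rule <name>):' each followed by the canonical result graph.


O:
nodes: 0:m2, 1:m1, 2:m3, 3:m1, 4:m1
edges: (0,1,s); (1,2,s); (3,4,d)
branch 1 (rule r1):
nodes: 0:m2, 2:m3, 3:m1, 4:m1
edges: (0,2,d); (3,4,d)
branch 2 (rule r2):
nodes: 0:m2, 1:m1, 2:m3, 3:m1, 4:m1
edges: (0,1,s); (1,2,s); (3,1,s); (3,4,s)


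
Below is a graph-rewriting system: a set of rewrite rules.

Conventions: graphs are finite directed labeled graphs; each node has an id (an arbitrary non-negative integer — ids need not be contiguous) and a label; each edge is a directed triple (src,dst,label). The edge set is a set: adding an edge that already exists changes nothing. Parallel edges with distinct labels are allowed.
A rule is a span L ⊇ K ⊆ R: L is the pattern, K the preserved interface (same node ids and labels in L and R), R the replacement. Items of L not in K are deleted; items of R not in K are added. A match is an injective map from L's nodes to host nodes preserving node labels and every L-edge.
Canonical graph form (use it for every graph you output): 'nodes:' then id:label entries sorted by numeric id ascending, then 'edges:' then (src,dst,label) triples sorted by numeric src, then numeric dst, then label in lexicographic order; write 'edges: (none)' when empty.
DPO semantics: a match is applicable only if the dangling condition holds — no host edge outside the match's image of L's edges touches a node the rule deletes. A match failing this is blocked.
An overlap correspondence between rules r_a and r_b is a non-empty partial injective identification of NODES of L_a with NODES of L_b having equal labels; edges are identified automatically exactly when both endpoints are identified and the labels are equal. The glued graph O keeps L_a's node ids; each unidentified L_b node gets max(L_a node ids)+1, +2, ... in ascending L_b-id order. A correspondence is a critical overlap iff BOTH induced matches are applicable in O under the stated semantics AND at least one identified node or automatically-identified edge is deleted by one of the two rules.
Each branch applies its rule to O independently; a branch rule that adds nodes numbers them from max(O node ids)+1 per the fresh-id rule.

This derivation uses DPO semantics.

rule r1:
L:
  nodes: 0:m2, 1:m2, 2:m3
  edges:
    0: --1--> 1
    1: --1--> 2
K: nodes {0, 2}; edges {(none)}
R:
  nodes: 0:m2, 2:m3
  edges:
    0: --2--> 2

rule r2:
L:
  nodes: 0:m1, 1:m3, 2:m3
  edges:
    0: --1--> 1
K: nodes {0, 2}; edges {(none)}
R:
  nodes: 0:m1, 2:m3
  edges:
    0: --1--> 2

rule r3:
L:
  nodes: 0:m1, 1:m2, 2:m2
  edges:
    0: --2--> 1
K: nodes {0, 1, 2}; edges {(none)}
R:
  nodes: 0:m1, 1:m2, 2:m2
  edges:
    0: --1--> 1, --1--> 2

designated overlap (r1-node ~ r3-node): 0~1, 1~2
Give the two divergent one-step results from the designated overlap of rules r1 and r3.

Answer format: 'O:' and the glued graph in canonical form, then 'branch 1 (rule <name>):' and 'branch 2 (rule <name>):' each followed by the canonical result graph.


O:
nodes: 0:m2, 1:m2, 2:m3, 3:m1
edges: (0,1,1); (1,2,1); (3,0,2)
branch 1 (rule r1):
nodes: 0:m2, 2:m3, 3:m1
edges: (0,2,2); (3,0,2)
branch 2 (rule r3):
nodes: 0:m2, 1:m2, 2:m3, 3:m1
edges: (0,1,1); (1,2,1); (3,0,1); (3,1,1)


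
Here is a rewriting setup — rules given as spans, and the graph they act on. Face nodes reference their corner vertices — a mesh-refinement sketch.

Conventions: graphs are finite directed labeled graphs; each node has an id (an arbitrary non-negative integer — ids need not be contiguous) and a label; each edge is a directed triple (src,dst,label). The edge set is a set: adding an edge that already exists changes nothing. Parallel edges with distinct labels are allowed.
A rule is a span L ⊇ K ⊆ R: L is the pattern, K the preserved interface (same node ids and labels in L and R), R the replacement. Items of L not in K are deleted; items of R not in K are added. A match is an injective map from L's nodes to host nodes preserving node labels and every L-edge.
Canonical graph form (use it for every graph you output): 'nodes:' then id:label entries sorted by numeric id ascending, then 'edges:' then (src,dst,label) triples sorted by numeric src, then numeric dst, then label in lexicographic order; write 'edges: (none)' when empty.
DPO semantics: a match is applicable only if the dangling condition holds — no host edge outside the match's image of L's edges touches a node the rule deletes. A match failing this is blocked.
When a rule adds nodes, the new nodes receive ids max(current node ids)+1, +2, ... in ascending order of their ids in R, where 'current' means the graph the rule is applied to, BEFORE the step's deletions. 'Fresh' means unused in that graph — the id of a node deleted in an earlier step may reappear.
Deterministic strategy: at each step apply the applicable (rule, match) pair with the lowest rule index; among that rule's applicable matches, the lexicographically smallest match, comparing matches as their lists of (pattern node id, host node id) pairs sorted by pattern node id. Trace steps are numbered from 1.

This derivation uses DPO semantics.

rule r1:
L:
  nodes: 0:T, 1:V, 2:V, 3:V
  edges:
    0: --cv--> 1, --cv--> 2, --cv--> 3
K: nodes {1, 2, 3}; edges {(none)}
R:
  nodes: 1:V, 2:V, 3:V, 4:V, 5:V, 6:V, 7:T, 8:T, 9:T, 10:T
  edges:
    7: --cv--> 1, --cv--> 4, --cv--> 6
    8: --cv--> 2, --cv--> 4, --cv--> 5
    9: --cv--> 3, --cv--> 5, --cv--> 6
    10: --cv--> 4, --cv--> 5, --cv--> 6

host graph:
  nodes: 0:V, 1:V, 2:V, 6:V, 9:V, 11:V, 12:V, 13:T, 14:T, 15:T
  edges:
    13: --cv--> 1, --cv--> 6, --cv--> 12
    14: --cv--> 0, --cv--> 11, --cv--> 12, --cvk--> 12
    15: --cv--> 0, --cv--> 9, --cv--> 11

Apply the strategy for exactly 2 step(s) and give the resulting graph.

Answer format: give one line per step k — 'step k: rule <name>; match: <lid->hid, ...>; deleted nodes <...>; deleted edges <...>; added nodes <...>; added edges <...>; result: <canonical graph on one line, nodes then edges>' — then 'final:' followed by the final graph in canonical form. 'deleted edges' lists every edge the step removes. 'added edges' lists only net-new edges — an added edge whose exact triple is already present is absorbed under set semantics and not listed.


step 1: rule r1; match: 0->13, 1->1, 2->6, 3->12; deleted nodes 13; deleted edges (13,1,cv); (13,6,cv); (13,12,cv); added nodes 16, 17, 18, 19, 20, 21, 22; added edges (19,1,cv); (19,16,cv); (19,18,cv); (20,6,cv); (20,16,cv); (20,17,cv); (21,12,cv); (21,17,cv); (21,18,cv); (22,16,cv); (22,17,cv); (22,18,cv); result: nodes: 0:V, 1:V, 2:V, 6:V, 9:V, 11:V, 12:V, 14:T, 15:T, 16:V, 17:V, 18:V, 19:T, 20:T, 21:T, 22:T edges: (14,0,cv); (14,11,cv); (14,12,cv); (14,12,cvk); (15,0,cv); (15,9,cv); (15,11,cv); (19,1,cv); (19,16,cv); (19,18,cv); (20,6,cv); (20,16,cv); (20,17,cv); (21,12,cv); (21,17,cv); (21,18,cv); (22,16,cv); (22,17,cv); (22,18,cv)
step 2: rule r1; match: 0->15, 1->0, 2->9, 3->11; deleted nodes 15; deleted edges (15,0,cv); (15,9,cv); (15,11,cv); added nodes 23, 24, 25, 26, 27, 28, 29; added edges (26,0,cv); (26,23,cv); (26,25,cv); (27,9,cv); (27,23,cv); (27,24,cv); (28,11,cv); (28,24,cv); (28,25,cv); (29,23,cv); (29,24,cv); (29,25,cv); result: nodes: 0:V, 1:V, 2:V, 6:V, 9:V, 11:V, 12:V, 14:T, 16:V, 17:V, 18:V, 19:T, 20:T, 21:T, 22:T, 23:V, 24:V, 25:V, 26:T, 27:T, 28:T, 29:T edges: (14,0,cv); (14,11,cv); (14,12,cv); (14,12,cvk); (19,1,cv); (19,16,cv); (19,18,cv); (20,6,cv); (20,16,cv); (20,17,cv); (21,12,cv); (21,17,cv); (21,18,cv); (22,16,cv); (22,17,cv); (22,18,cv); (26,0,cv); (26,23,cv); (26,25,cv); (27,9,cv); (27,23,cv); (27,24,cv); (28,11,cv); (28,24,cv); (28,25,cv); (29,23,cv); (29,24,cv); (29,25,cv)
final:
nodes: 0:V, 1:V, 2:V, 6:V, 9:V, 11:V, 12:V, 14:T, 16:V, 17:V, 18:V, 19:T, 20:T, 21:T, 22:T, 23:V, 24:V, 25:V, 26:T, 27:T, 28:T, 29:T
edges: (14,0,cv); (14,11,cv); (14,12,cv); (14,12,cvk); (19,1,cv); (19,16,cv); (19,18,cv); (20,6,cv); (20,16,cv); (20,17,cv); (21,12,cv); (21,17,cv); (21,18,cv); (22,16,cv); (22,17,cv); (22,18,cv); (26,0,cv); (26,23,cv); (26,25,cv); (27,9,cv); (27,23,cv); (27,24,cv); (28,11,cv); (28,24,cv); (28,25,cv); (29,23,cv); (29,24,cv); (29,25,cv)


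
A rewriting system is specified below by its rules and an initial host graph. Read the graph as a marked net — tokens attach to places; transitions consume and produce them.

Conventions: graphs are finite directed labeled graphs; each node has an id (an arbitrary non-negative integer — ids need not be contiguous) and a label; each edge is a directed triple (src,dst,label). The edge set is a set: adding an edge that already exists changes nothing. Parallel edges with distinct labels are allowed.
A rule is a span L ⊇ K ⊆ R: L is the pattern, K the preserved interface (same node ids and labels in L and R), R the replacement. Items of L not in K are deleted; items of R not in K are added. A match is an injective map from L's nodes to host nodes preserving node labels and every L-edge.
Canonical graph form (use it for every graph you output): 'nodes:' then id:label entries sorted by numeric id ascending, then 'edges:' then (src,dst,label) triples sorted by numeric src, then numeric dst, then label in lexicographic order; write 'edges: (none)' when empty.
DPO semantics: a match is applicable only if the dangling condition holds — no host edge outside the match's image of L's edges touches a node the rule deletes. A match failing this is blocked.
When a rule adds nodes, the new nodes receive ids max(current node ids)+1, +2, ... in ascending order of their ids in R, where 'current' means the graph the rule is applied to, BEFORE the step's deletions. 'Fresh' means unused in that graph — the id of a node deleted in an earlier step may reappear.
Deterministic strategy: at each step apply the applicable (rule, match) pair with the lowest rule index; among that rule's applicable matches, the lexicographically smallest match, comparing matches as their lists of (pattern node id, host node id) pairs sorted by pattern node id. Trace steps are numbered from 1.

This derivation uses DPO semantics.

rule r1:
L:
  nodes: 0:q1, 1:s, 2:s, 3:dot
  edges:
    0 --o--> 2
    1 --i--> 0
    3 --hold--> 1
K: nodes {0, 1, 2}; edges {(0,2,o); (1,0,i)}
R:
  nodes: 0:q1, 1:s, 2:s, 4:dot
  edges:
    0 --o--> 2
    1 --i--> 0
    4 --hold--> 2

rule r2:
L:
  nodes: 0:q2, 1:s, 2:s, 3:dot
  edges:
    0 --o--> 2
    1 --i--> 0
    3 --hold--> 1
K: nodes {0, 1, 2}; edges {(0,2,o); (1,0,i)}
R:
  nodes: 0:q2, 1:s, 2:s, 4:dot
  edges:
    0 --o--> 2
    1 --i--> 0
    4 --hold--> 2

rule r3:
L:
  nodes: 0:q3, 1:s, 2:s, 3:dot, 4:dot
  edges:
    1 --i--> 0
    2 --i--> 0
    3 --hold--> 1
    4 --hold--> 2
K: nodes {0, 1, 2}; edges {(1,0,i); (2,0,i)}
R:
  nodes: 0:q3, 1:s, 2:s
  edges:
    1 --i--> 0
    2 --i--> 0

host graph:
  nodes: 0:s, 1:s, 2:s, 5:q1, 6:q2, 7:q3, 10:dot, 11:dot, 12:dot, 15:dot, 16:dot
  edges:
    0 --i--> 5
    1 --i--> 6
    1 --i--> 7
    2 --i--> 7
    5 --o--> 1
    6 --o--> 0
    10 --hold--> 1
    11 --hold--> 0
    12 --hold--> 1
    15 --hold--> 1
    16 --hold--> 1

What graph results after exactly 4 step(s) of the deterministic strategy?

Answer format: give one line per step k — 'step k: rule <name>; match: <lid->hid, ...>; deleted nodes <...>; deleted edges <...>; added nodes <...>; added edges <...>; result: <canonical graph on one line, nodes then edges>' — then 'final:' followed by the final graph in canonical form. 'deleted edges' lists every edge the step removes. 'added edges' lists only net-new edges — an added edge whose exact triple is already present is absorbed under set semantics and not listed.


step 1: rule r1; match: 0->5, 1->0, 2->1, 3->11; deleted nodes 11; deleted edges (11,0,hold); added nodes 17; added edges (17,1,hold); result: nodes: 0:s, 1:s, 2:s, 5:q1, 6:q2, 7:q3, 10:dot, 12:dot, 15:dot, 16:dot, 17:dot edges: (0,5,i); (1,6,i); (1,7,i); (2,7,i); (5,1,o); (6,0,o); (10,1,hold); (12,1,hold); (15,1,hold); (16,1,hold); (17,1,hold)
step 2: rule r2; match: 0->6, 1->1, 2->0, 3->10; deleted nodes 10; deleted edges (10,1,hold); added nodes 18; added edges (18,0,hold); result: nodes: 0:s, 1:s, 2:s, 5:q1, 6:q2, 7:q3, 12:dot, 15:dot, 16:dot, 17:dot, 18:dot edges: (0,5,i); (1,6,i); (1,7,i); (2,7,i); (5,1,o); (6,0,o); (12,1,hold); (15,1,hold); (16,1,hold); (17,1,hold); (18,0,hold)
step 3: rule r1; match: 0->5, 1->0, 2->1, 3->18; deleted nodes 18; deleted edges (18,0,hold); added nodes 19; added edges (19,1,hold); result: nodes: 0:s, 1:s, 2:s, 5:q1, 6:q2, 7:q3, 12:dot, 15:dot, 16:dot, 17:dot, 19:dot edges: (0,5,i); (1,6,i); (1,7,i); (2,7,i); (5,1,o); (6,0,o); (12,1,hold); (15,1,hold); (16,1,hold); (17,1,hold); (19,1,hold)
step 4: rule r2; match: 0->6, 1->1, 2->0, 3->12; deleted nodes 12; deleted edges (12,1,hold); added nodes 20; added edges (20,0,hold); result: nodes: 0:s, 1:s, 2:s, 5:q1, 6:q2, 7:q3, 15:dot, 16:dot, 17:dot, 19:dot, 20:dot edges: (0,5,i); (1,6,i); (1,7,i); (2,7,i); (5,1,o); (6,0,o); (15,1,hold); (16,1,hold); (17,1,hold); (19,1,hold); (20,0,hold)
final:
nodes: 0:s, 1:s, 2:s, 5:q1, 6:q2, 7:q3, 15:dot, 16:dot, 17:dot, 19:dot, 20:dot
edges: (0,5,i); (1,6,i); (1,7,i); (2,7,i); (5,1,o); (6,0,o); (15,1,hold); (16,1,hold); (17,1,hold); (19,1,hold); (20,0,hold)


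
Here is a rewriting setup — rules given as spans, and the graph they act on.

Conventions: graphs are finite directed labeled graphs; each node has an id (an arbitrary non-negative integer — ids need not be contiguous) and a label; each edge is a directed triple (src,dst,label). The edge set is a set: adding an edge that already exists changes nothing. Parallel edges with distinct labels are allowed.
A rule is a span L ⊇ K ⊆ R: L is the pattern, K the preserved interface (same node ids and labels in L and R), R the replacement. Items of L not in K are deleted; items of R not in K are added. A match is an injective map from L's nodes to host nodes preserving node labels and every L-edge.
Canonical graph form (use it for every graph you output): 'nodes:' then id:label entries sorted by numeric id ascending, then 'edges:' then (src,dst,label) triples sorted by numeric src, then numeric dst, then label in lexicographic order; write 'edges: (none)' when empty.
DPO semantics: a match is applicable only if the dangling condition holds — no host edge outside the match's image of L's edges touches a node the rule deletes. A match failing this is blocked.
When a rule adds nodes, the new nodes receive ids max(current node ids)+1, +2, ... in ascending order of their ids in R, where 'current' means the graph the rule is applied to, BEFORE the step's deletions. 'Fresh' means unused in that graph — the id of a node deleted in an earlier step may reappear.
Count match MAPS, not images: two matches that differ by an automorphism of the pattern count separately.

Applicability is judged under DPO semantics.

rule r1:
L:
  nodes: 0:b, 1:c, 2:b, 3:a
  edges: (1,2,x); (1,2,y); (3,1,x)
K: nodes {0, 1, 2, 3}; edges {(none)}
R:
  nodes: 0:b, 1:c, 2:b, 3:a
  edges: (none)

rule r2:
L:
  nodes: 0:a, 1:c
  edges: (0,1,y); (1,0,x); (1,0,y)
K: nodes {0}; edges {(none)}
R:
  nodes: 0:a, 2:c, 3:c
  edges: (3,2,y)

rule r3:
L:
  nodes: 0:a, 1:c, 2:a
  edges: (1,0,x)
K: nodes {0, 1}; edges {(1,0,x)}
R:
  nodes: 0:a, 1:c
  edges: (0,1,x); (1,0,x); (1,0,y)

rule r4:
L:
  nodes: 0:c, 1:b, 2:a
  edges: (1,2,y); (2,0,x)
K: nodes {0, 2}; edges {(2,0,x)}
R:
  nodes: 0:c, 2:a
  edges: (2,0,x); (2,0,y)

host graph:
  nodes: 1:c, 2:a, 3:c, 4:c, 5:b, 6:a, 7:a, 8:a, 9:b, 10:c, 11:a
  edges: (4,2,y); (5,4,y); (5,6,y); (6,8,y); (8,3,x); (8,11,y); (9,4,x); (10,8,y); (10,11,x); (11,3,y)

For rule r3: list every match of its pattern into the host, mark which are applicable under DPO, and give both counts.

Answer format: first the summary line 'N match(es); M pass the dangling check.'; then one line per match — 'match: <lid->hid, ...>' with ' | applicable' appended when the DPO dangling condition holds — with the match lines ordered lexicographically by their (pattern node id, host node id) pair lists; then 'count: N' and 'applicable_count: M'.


4 match(es); 1 pass the dangling check.
match: 0->11, 1->10, 2->2
match: 0->11, 1->10, 2->6
match: 0->11, 1->10, 2->7 | applicable
match: 0->11, 1->10, 2->8
count: 4
applicable_count: 1


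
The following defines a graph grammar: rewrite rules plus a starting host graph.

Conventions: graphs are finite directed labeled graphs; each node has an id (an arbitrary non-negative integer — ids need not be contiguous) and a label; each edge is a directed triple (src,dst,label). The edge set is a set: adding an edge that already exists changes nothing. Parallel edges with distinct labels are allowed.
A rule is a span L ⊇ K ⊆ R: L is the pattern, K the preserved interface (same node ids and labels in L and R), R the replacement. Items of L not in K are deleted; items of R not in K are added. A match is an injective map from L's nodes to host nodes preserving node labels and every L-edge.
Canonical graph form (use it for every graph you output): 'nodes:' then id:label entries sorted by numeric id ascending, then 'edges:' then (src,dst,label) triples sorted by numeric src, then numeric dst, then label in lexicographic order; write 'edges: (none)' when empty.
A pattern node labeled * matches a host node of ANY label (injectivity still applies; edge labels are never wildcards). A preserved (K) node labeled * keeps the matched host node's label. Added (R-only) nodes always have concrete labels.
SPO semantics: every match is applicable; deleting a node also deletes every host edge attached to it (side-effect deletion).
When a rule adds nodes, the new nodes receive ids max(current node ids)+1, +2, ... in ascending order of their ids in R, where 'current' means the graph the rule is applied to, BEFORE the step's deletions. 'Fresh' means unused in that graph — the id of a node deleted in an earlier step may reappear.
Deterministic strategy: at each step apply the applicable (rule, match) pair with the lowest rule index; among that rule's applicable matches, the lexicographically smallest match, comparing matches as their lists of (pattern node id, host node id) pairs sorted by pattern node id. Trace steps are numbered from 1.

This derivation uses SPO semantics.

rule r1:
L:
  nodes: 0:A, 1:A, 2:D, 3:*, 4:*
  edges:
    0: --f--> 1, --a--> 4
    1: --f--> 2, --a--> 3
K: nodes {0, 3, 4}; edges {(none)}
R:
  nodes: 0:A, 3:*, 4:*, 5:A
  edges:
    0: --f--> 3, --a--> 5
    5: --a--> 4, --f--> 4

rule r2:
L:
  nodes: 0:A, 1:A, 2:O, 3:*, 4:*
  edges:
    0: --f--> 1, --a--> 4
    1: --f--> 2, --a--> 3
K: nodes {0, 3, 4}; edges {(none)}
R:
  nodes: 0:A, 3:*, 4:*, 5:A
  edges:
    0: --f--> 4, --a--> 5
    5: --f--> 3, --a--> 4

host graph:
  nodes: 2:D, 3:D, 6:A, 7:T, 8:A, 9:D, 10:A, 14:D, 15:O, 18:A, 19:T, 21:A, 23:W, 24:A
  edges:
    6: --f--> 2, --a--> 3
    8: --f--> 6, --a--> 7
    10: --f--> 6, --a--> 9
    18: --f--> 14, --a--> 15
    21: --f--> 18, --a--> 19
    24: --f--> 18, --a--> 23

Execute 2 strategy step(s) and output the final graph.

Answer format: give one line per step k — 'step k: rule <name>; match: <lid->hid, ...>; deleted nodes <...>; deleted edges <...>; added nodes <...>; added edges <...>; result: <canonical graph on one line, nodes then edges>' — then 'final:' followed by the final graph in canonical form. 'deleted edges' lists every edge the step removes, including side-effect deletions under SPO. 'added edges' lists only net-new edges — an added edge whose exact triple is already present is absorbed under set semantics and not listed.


step 1: rule r1; match: 0->8, 1->6, 2->2, 3->3, 4->7; deleted nodes 2, 6; deleted edges (6,2,f); (6,3,a); (8,6,f); (8,7,a); (10,6,f); added nodes 25; added edges (8,3,f); (8,25,a); (25,7,a); (25,7,f); result: nodes: 3:D, 7:T, 8:A, 9:D, 10:A, 14:D, 15:O, 18:A, 19:T, 21:A, 23:W, 24:A, 25:A edges: (8,3,f); (8,25,a); (10,9,a); (18,14,f); (18,15,a); (21,18,f); (21,19,a); (24,18,f); (24,23,a); (25,7,a); (25,7,f)
step 2: rule r1; match: 0->21, 1->18, 2->14, 3->15, 4->19; deleted nodes 14, 18; deleted edges (18,14,f); (18,15,a); (21,18,f); (21,19,a); (24,18,f); added nodes 26; added edges (21,15,f); (21,26,a); (26,19,a); (26,19,f); result: nodes: 3:D, 7:T, 8:A, 9:D, 10:A, 15:O, 19:T, 21:A, 23:W, 24:A, 25:A, 26:A edges: (8,3,f); (8,25,a); (10,9,a); (21,15,f); (21,26,a); (24,23,a); (25,7,a); (25,7,f); (26,19,a); (26,19,f)
final:
nodes: 3:D, 7:T, 8:A, 9:D, 10:A, 15:O, 19:T, 21:A, 23:W, 24:A, 25:A, 26:A
edges: (8,3,f); (8,25,a); (10,9,a); (21,15,f); (21,26,a); (24,23,a); (25,7,a); (25,7,f); (26,19,a); (26,19,f)


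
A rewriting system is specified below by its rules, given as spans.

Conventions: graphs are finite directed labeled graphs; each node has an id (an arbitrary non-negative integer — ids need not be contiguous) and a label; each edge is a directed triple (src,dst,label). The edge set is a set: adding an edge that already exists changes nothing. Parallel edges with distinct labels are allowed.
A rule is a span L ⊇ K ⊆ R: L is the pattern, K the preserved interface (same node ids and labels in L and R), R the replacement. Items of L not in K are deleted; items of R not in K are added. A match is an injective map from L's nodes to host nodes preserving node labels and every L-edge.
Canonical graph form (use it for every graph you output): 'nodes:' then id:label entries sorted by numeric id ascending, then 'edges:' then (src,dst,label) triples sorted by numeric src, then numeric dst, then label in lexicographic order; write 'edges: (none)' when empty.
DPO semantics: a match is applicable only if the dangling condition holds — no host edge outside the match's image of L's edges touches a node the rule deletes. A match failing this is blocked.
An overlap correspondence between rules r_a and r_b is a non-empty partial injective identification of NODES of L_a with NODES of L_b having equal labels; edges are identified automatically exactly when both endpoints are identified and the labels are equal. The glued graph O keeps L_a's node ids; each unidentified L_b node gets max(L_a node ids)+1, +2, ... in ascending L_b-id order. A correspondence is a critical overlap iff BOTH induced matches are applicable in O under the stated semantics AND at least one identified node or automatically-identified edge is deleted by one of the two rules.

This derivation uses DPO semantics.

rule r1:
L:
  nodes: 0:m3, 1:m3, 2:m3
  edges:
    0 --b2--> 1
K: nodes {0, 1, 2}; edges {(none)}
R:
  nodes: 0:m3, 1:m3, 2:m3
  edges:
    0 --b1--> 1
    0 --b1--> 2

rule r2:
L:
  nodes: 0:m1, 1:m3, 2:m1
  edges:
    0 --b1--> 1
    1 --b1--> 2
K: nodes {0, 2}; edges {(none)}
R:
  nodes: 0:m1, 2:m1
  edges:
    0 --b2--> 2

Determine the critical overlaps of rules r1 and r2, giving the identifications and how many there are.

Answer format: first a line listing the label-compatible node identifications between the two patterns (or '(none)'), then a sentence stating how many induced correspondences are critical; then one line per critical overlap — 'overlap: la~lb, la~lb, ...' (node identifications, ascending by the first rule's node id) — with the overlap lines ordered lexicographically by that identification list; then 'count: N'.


label-compatible node identifications between L(r1) and L(r2): 0~1, 1~1, 2~1
1 of the induced correspondences is a critical overlap of r1 and r2.
overlap: 2~1
count: 1


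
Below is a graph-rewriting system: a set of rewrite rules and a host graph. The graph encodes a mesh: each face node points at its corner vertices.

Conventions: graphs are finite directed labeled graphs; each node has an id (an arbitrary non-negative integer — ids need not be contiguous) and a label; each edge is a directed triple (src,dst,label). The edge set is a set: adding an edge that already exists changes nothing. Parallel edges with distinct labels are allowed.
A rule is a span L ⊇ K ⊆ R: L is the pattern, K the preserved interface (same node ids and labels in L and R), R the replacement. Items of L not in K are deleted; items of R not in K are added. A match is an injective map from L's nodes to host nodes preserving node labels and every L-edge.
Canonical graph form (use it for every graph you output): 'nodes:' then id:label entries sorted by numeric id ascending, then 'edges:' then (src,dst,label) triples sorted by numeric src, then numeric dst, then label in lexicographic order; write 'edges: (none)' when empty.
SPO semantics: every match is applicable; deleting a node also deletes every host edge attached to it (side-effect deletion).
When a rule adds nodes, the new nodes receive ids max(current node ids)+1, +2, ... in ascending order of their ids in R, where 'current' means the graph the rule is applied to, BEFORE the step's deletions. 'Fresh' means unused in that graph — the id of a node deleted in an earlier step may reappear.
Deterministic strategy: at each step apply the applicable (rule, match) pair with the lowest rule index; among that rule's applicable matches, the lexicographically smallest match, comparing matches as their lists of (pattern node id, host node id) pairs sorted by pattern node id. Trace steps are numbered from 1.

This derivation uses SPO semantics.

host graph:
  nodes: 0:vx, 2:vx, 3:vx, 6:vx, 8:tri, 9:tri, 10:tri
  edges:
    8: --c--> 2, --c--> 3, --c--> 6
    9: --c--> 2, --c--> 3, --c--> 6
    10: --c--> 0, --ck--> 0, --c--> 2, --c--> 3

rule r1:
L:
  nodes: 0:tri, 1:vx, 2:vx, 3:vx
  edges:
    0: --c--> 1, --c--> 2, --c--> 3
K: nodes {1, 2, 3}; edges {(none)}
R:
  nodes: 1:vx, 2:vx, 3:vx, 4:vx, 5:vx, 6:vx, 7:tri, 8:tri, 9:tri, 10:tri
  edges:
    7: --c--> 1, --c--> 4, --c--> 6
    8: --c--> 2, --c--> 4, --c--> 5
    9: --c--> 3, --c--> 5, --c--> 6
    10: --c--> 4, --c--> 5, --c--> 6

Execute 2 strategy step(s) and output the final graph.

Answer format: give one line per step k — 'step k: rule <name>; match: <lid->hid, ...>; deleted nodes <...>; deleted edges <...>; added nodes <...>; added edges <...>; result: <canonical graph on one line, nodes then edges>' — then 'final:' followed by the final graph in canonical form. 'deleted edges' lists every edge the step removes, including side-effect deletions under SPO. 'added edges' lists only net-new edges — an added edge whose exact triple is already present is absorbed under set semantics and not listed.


step 1: rule r1; match: 0->8, 1->2, 2->3, 3->6; deleted nodes 8; deleted edges (8,2,c); (8,3,c); (8,6,c); added nodes 11, 12, 13, 14, 15, 16, 17; added edges (14,2,c); (14,11,c); (14,13,c); (15,3,c); (15,11,c); (15,12,c); (16,6,c); (16,12,c); (16,13,c); (17,11,c); (17,12,c); (17,13,c); result: nodes: 0:vx, 2:vx, 3:vx, 6:vx, 9:tri, 10:tri, 11:vx, 12:vx, 13:vx, 14:tri, 15:tri, 16:tri, 17:tri edges: (9,2,c); (9,3,c); (9,6,c); (10,0,c); (10,0,ck); (10,2,c); (10,3,c); (14,2,c); (14,11,c); (14,13,c); (15,3,c); (15,11,c); (15,12,c); (16,6,c); (16,12,c); (16,13,c); (17,11,c); (17,12,c); (17,13,c)
step 2: rule r1; match: 0->9, 1->2, 2->3, 3->6; deleted nodes 9; deleted edges (9,2,c); (9,3,c); (9,6,c); added nodes 18, 19, 20, 21, 22, 23, 24; added edges (21,2,c); (21,18,c); (21,20,c); (22,3,c); (22,18,c); (22,19,c); (23,6,c); (23,19,c); (23,20,c); (24,18,c); (24,19,c); (24,20,c); result: nodes: 0:vx, 2:vx, 3:vx, 6:vx, 10:tri, 11:vx, 12:vx, 13:vx, 14:tri, 15:tri, 16:tri, 17:tri, 18:vx, 19:vx, 20:vx, 21:tri, 22:tri, 23:tri, 24:tri edges: (10,0,c); (10,0,ck); (10,2,c); (10,3,c); (14,2,c); (14,11,c); (14,13,c); (15,3,c); (15,11,c); (15,12,c); (16,6,c); (16,12,c); (16,13,c); (17,11,c); (17,12,c); (17,13,c); (21,2,c); (21,18,c); (21,20,c); (22,3,c); (22,18,c); (22,19,c); (23,6,c); (23,19,c); (23,20,c); (24,18,c); (24,19,c); (24,20,c)
final:
nodes: 0:vx, 2:vx, 3:vx, 6:vx, 10:tri, 11:vx, 12:vx, 13:vx, 14:tri, 15:tri, 16:tri, 17:tri, 18:vx, 19:vx, 20:vx, 21:tri, 22:tri, 23:tri, 24:tri
edges: (10,0,c); (10,0,ck); (10,2,c); (10,3,c); (14,2,c); (14,11,c); (14,13,c); (15,3,c); (15,11,c); (15,12,c); (16,6,c); (16,12,c); (16,13,c); (17,11,c); (17,12,c); (17,13,c); (21,2,c); (21,18,c); (21,20,c); (22,3,c); (22,18,c); (22,19,c); (23,6,c); (23,19,c); (23,20,c); (24,18,c); (24,19,c); (24,20,c)


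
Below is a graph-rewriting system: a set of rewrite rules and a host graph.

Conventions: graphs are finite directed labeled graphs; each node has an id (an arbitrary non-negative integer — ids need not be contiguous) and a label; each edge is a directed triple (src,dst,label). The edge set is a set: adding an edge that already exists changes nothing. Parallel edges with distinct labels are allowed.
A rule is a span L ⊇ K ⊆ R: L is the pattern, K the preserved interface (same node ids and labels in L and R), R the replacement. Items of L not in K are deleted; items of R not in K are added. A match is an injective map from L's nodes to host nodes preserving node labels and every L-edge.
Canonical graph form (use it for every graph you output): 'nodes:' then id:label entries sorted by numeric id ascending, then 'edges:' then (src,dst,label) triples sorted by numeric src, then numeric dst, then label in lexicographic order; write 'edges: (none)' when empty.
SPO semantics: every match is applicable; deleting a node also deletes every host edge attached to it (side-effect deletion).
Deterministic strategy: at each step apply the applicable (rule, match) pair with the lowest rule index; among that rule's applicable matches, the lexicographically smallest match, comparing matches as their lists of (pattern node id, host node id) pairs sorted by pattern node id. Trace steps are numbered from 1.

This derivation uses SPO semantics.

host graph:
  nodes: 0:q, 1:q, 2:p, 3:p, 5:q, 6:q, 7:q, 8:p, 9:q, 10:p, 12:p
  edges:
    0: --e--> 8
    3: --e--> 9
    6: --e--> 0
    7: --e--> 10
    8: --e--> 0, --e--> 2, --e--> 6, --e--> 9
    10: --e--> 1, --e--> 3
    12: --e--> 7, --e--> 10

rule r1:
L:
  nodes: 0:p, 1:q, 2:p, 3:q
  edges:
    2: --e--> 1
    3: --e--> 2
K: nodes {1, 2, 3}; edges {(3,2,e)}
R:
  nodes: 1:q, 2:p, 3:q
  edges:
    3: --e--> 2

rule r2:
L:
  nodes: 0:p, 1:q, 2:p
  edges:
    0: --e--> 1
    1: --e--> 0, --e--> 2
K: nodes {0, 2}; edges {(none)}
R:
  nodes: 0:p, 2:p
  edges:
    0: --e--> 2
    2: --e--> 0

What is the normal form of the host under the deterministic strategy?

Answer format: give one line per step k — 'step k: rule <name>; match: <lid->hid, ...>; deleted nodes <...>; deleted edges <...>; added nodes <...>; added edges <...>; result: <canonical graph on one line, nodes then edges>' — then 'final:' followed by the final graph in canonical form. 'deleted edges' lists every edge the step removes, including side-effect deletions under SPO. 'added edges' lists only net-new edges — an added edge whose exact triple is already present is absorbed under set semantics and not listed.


step 1: rule r1; match: 0->2, 1->1, 2->10, 3->7; deleted nodes 2; deleted edges (8,2,e); (10,1,e); added nodes (none); added edges (none); result: nodes: 0:q, 1:q, 3:p, 5:q, 6:q, 7:q, 8:p, 9:q, 10:p, 12:p edges: (0,8,e); (3,9,e); (6,0,e); (7,10,e); (8,0,e); (8,6,e); (8,9,e); (10,3,e); (12,7,e); (12,10,e)
step 2: rule r1; match: 0->3, 1->6, 2->8, 3->0; deleted nodes 3; deleted edges (3,9,e); (8,6,e); (10,3,e); added nodes (none); added edges (none); result: nodes: 0:q, 1:q, 5:q, 6:q, 7:q, 8:p, 9:q, 10:p, 12:p edges: (0,8,e); (6,0,e); (7,10,e); (8,0,e); (8,9,e); (12,7,e); (12,10,e)
step 3: rule r1; match: 0->10, 1->9, 2->8, 3->0; deleted nodes 10; deleted edges (7,10,e); (8,9,e); (12,10,e); added nodes (none); added edges (none); result: nodes: 0:q, 1:q, 5:q, 6:q, 7:q, 8:p, 9:q, 12:p edges: (0,8,e); (6,0,e); (8,0,e); (12,7,e)
final:
nodes: 0:q, 1:q, 5:q, 6:q, 7:q, 8:p, 9:q, 12:p
edges: (0,8,e); (6,0,e); (8,0,e); (12,7,e)


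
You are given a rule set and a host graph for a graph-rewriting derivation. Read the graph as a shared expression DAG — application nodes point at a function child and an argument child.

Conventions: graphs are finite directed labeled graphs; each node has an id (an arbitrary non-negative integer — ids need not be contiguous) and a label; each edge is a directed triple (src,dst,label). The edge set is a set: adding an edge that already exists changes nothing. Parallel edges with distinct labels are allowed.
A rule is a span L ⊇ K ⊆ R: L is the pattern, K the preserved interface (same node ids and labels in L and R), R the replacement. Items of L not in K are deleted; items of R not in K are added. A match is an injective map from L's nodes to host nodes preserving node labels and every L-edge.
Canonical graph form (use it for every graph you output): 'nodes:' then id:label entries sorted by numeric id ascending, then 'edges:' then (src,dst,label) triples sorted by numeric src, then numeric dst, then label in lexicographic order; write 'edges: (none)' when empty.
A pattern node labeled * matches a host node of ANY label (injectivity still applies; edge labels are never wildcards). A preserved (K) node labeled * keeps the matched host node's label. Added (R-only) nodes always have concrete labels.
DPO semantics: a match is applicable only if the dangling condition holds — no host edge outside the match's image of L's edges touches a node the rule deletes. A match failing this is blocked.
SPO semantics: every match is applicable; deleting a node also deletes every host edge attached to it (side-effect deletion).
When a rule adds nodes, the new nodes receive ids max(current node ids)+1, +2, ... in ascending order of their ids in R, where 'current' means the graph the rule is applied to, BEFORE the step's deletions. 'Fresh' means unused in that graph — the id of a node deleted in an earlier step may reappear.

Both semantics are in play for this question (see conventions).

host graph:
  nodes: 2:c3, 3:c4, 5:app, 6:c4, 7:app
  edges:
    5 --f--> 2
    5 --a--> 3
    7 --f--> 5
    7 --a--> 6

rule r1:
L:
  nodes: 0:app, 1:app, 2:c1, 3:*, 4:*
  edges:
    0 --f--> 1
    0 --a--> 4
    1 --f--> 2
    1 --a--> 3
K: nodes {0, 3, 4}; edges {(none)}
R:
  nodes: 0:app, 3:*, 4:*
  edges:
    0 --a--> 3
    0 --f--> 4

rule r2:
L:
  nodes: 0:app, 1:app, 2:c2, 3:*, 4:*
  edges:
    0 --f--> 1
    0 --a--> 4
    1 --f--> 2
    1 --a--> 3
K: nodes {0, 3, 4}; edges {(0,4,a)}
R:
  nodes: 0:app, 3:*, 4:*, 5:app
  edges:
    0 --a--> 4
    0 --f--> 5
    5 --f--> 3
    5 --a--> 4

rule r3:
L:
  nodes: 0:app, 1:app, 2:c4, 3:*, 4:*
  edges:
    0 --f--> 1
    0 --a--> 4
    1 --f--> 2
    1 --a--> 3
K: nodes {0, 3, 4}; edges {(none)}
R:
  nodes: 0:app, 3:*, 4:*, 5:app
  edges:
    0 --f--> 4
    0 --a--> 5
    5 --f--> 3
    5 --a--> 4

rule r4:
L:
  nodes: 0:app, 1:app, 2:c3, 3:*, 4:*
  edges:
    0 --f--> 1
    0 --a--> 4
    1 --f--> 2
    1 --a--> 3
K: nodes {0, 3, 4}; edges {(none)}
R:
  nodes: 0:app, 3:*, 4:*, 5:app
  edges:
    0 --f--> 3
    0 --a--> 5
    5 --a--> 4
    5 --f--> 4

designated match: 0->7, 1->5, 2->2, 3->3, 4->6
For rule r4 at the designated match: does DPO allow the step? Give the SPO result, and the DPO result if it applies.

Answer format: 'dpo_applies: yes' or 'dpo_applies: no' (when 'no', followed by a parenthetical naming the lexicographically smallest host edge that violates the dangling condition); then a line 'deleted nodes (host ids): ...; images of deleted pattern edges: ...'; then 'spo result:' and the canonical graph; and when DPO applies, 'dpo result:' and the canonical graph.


dpo_applies: yes
deleted nodes (host ids): 2, 5; images of deleted pattern edges: (5,2,f); (5,3,a); (7,5,f); (7,6,a)
spo result:
nodes: 3:c4, 6:c4, 7:app, 8:app
edges: (7,3,f); (7,8,a); (8,6,a); (8,6,f)
dpo result:
nodes: 3:c4, 6:c4, 7:app, 8:app
edges: (7,3,f); (7,8,a); (8,6,a); (8,6,f)


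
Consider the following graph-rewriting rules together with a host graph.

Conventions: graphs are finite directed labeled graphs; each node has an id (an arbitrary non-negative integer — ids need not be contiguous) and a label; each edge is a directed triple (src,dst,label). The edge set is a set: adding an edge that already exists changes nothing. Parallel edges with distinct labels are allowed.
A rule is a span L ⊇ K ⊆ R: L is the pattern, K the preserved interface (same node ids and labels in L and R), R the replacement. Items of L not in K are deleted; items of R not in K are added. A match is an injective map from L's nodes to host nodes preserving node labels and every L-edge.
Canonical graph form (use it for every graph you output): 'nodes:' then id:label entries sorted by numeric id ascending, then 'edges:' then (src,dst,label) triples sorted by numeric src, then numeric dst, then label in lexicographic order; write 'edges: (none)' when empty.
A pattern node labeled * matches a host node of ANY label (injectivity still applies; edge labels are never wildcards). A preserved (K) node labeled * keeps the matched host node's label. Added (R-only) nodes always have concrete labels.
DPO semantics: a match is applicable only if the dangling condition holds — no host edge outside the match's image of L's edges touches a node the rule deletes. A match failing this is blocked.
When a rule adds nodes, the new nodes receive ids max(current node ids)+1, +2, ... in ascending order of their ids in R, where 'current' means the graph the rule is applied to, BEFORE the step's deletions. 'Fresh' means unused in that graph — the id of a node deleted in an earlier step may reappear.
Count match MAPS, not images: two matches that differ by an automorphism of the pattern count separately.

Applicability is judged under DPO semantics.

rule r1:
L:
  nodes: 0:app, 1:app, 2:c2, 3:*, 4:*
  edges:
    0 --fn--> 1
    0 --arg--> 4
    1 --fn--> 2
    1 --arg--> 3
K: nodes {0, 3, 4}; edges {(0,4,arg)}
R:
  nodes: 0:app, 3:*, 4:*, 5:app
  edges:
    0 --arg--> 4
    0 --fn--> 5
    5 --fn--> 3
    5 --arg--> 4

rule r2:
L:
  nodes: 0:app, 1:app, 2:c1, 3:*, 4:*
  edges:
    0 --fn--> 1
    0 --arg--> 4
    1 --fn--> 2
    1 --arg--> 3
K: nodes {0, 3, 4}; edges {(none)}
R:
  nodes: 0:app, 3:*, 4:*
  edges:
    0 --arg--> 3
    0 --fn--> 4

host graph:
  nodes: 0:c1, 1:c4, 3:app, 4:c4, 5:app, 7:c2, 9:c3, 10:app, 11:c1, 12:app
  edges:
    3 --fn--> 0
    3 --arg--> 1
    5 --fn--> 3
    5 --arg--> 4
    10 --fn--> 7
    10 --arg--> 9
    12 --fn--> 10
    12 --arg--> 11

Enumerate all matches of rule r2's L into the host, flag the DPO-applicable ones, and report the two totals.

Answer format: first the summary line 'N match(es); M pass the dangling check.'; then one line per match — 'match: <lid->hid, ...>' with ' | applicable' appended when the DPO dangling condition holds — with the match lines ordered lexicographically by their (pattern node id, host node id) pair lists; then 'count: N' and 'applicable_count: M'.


1 match(es); 1 pass the dangling check.
match: 0->5, 1->3, 2->0, 3->1, 4->4 | applicable
count: 1
applicable_count: 1
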